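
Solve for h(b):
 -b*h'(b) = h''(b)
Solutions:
 h(b) = C1 + C2*erf(sqrt(2)*b/2)


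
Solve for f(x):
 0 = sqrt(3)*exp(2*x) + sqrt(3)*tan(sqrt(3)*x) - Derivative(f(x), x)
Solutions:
 f(x) = C1 + sqrt(3)*exp(2*x)/2 - log(cos(sqrt(3)*x))


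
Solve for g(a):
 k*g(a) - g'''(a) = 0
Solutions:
 g(a) = C1*exp(a*k^(1/3)) + C2*exp(a*k^(1/3)*(-1 + sqrt(3)*I)/2) + C3*exp(-a*k^(1/3)*(1 + sqrt(3)*I)/2)


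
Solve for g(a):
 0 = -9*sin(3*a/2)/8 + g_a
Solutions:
 g(a) = C1 - 3*cos(3*a/2)/4


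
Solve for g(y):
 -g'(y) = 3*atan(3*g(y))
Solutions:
 Integral(1/atan(3*_y), (_y, g(y))) = C1 - 3*y


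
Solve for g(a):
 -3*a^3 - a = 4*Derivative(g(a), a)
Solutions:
 g(a) = C1 - 3*a^4/16 - a^2/8


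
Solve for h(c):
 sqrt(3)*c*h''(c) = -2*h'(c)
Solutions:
 h(c) = C1 + C2*c^(1 - 2*sqrt(3)/3)


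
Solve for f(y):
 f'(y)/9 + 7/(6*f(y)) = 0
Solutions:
 f(y) = -sqrt(C1 - 21*y)
 f(y) = sqrt(C1 - 21*y)


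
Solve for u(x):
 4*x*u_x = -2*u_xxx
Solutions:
 u(x) = C1 + Integral(C2*airyai(-2^(1/3)*x) + C3*airybi(-2^(1/3)*x), x)


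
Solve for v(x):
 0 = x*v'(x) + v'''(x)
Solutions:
 v(x) = C1 + Integral(C2*airyai(-x) + C3*airybi(-x), x)


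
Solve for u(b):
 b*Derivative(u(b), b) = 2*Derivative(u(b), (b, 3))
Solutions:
 u(b) = C1 + Integral(C2*airyai(2^(2/3)*b/2) + C3*airybi(2^(2/3)*b/2), b)


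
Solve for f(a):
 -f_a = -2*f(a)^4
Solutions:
 f(a) = (-1/(C1 + 6*a))^(1/3)
 f(a) = (-1/(C1 + 2*a))^(1/3)*(-3^(2/3) - 3*3^(1/6)*I)/6
 f(a) = (-1/(C1 + 2*a))^(1/3)*(-3^(2/3) + 3*3^(1/6)*I)/6


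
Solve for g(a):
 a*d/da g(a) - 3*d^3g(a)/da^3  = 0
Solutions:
 g(a) = C1 + Integral(C2*airyai(3^(2/3)*a/3) + C3*airybi(3^(2/3)*a/3), a)


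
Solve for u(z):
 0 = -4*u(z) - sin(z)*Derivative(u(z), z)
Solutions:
 u(z) = C1*(cos(z)^2 + 2*cos(z) + 1)/(cos(z)^2 - 2*cos(z) + 1)


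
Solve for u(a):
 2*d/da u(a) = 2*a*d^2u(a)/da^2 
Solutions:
 u(a) = C1 + C2*a^2


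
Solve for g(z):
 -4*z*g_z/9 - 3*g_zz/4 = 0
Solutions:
 g(z) = C1 + C2*erf(2*sqrt(6)*z/9)


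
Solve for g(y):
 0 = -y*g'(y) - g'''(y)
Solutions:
 g(y) = C1 + Integral(C2*airyai(-y) + C3*airybi(-y), y)


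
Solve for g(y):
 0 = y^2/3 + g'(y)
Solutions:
 g(y) = C1 - y^3/9


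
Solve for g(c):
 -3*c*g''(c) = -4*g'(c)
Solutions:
 g(c) = C1 + C2*c^(7/3)


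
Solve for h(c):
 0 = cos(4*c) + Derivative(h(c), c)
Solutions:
 h(c) = C1 - sin(4*c)/4


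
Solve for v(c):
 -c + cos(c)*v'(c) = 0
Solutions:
 v(c) = C1 + Integral(c/cos(c), c)


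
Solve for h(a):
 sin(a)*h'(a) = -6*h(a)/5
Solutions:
 h(a) = C1*(cos(a) + 1)^(3/5)/(cos(a) - 1)^(3/5)


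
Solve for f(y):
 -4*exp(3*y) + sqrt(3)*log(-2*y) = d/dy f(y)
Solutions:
 f(y) = C1 + sqrt(3)*y*log(-y) + sqrt(3)*y*(-1 + log(2)) - 4*exp(3*y)/3


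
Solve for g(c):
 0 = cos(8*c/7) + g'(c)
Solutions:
 g(c) = C1 - 7*sin(8*c/7)/8


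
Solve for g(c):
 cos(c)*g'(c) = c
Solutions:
 g(c) = C1 + Integral(c/cos(c), c)


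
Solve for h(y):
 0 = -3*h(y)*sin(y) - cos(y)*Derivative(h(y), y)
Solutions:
 h(y) = C1*cos(y)^3


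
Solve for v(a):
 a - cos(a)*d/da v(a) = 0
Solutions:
 v(a) = C1 + Integral(a/cos(a), a)


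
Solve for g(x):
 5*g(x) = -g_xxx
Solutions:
 g(x) = C3*exp(-5^(1/3)*x) + (C1*sin(sqrt(3)*5^(1/3)*x/2) + C2*cos(sqrt(3)*5^(1/3)*x/2))*exp(5^(1/3)*x/2)


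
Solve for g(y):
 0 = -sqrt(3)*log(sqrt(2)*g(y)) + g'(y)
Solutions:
 -2*sqrt(3)*Integral(1/(2*log(_y) + log(2)), (_y, g(y)))/3 = C1 - y


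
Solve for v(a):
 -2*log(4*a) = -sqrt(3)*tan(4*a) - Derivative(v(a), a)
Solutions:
 v(a) = C1 + 2*a*log(a) - 2*a + 4*a*log(2) + sqrt(3)*log(cos(4*a))/4


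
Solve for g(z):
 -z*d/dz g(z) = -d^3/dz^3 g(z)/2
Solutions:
 g(z) = C1 + Integral(C2*airyai(2^(1/3)*z) + C3*airybi(2^(1/3)*z), z)


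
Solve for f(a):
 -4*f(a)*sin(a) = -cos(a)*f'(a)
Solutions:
 f(a) = C1/cos(a)^4


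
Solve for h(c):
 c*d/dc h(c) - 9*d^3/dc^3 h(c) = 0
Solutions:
 h(c) = C1 + Integral(C2*airyai(3^(1/3)*c/3) + C3*airybi(3^(1/3)*c/3), c)


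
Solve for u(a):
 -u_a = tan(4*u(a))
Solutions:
 u(a) = -asin(C1*exp(-4*a))/4 + pi/4
 u(a) = asin(C1*exp(-4*a))/4


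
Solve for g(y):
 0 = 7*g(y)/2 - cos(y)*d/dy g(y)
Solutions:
 g(y) = C1*(sin(y) + 1)^(7/4)/(sin(y) - 1)^(7/4)


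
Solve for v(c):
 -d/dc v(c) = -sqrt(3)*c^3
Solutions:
 v(c) = C1 + sqrt(3)*c^4/4


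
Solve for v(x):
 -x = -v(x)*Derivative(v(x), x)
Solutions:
 v(x) = -sqrt(C1 + x^2)
 v(x) = sqrt(C1 + x^2)


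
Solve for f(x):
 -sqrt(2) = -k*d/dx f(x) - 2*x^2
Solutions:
 f(x) = C1 - 2*x^3/(3*k) + sqrt(2)*x/k


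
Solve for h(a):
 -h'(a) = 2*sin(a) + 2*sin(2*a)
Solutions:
 h(a) = C1 + 2*cos(a) + cos(2*a)


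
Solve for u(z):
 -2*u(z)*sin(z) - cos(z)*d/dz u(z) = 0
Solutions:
 u(z) = C1*cos(z)^2


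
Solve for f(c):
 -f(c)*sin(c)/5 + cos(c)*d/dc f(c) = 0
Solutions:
 f(c) = C1/cos(c)^(1/5)


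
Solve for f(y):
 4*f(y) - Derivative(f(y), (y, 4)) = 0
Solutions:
 f(y) = C1*exp(-sqrt(2)*y) + C2*exp(sqrt(2)*y) + C3*sin(sqrt(2)*y) + C4*cos(sqrt(2)*y)


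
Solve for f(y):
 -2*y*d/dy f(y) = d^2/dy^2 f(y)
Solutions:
 f(y) = C1 + C2*erf(y)


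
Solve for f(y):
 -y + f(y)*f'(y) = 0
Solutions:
 f(y) = -sqrt(C1 + y^2)
 f(y) = sqrt(C1 + y^2)


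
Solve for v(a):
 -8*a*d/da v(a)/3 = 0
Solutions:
 v(a) = C1


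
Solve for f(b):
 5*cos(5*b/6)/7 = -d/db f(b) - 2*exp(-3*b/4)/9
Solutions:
 f(b) = C1 - 6*sin(5*b/6)/7 + 8*exp(-3*b/4)/27


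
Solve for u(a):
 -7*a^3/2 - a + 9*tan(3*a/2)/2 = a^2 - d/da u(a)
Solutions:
 u(a) = C1 + 7*a^4/8 + a^3/3 + a^2/2 + 3*log(cos(3*a/2))


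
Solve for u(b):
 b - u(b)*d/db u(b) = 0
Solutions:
 u(b) = -sqrt(C1 + b^2)
 u(b) = sqrt(C1 + b^2)


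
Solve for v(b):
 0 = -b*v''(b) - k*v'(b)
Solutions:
 v(b) = C1 + b^(1 - re(k))*(C2*sin(log(b)*Abs(im(k))) + C3*cos(log(b)*im(k)))


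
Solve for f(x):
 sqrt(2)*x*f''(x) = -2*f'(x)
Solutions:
 f(x) = C1 + C2*x^(1 - sqrt(2))


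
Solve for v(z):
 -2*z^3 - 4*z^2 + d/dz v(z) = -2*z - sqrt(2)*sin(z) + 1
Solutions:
 v(z) = C1 + z^4/2 + 4*z^3/3 - z^2 + z + sqrt(2)*cos(z)


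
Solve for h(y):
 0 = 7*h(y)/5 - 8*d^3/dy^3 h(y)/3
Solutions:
 h(y) = C3*exp(21^(1/3)*5^(2/3)*y/10) + (C1*sin(3^(5/6)*5^(2/3)*7^(1/3)*y/20) + C2*cos(3^(5/6)*5^(2/3)*7^(1/3)*y/20))*exp(-21^(1/3)*5^(2/3)*y/20)


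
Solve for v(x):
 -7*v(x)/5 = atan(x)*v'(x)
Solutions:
 v(x) = C1*exp(-7*Integral(1/atan(x), x)/5)


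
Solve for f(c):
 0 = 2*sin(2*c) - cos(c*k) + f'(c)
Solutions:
 f(c) = C1 + cos(2*c) + sin(c*k)/k


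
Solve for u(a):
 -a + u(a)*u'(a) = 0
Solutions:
 u(a) = -sqrt(C1 + a^2)
 u(a) = sqrt(C1 + a^2)


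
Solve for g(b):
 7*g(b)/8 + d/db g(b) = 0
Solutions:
 g(b) = C1*exp(-7*b/8)


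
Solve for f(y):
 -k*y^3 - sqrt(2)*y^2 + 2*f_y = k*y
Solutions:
 f(y) = C1 + k*y^4/8 + k*y^2/4 + sqrt(2)*y^3/6


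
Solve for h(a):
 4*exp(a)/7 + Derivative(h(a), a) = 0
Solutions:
 h(a) = C1 - 4*exp(a)/7


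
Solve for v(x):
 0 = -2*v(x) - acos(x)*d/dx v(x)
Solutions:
 v(x) = C1*exp(-2*Integral(1/acos(x), x))


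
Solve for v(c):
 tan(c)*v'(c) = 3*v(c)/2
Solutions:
 v(c) = C1*sin(c)^(3/2)


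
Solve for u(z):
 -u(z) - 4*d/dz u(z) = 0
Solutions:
 u(z) = C1*exp(-z/4)


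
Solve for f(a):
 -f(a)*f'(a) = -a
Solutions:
 f(a) = -sqrt(C1 + a^2)
 f(a) = sqrt(C1 + a^2)


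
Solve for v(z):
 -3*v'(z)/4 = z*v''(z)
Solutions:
 v(z) = C1 + C2*z^(1/4)


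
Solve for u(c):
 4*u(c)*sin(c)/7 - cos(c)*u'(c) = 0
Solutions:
 u(c) = C1/cos(c)^(4/7)


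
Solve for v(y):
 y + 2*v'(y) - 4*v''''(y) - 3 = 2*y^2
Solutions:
 v(y) = C1 + C4*exp(2^(2/3)*y/2) + y^3/3 - y^2/4 + 3*y/2 + (C2*sin(2^(2/3)*sqrt(3)*y/4) + C3*cos(2^(2/3)*sqrt(3)*y/4))*exp(-2^(2/3)*y/4)


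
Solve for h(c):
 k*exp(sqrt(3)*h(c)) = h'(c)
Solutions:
 h(c) = sqrt(3)*(2*log(-1/(C1 + c*k)) - log(3))/6


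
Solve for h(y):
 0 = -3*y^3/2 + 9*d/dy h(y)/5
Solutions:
 h(y) = C1 + 5*y^4/24


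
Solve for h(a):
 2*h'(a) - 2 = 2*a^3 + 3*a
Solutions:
 h(a) = C1 + a^4/4 + 3*a^2/4 + a


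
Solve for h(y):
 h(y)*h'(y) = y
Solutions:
 h(y) = -sqrt(C1 + y^2)
 h(y) = sqrt(C1 + y^2)


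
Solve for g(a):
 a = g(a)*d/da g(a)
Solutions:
 g(a) = -sqrt(C1 + a^2)
 g(a) = sqrt(C1 + a^2)


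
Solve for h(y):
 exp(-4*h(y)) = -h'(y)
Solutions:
 h(y) = log(-I*(C1 - 4*y)^(1/4))
 h(y) = log(I*(C1 - 4*y)^(1/4))
 h(y) = log(-(C1 - 4*y)^(1/4))
 h(y) = log(C1 - 4*y)/4


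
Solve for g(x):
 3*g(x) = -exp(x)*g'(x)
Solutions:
 g(x) = C1*exp(3*exp(-x))


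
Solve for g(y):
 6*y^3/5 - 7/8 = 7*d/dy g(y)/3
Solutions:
 g(y) = C1 + 9*y^4/70 - 3*y/8


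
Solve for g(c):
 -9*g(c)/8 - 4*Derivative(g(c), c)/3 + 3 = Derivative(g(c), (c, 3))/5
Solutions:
 g(c) = C1*exp(10^(1/3)*c*(-32*5^(1/3)/(243 + sqrt(140969))^(1/3) + 2^(1/3)*(243 + sqrt(140969))^(1/3))/24)*sin(10^(1/3)*sqrt(3)*c*(32*5^(1/3)/(243 + sqrt(140969))^(1/3) + 2^(1/3)*(243 + sqrt(140969))^(1/3))/24) + C2*exp(10^(1/3)*c*(-32*5^(1/3)/(243 + sqrt(140969))^(1/3) + 2^(1/3)*(243 + sqrt(140969))^(1/3))/24)*cos(10^(1/3)*sqrt(3)*c*(32*5^(1/3)/(243 + sqrt(140969))^(1/3) + 2^(1/3)*(243 + sqrt(140969))^(1/3))/24) + C3*exp(-10^(1/3)*c*(-32*5^(1/3)/(243 + sqrt(140969))^(1/3) + 2^(1/3)*(243 + sqrt(140969))^(1/3))/12) + 8/3


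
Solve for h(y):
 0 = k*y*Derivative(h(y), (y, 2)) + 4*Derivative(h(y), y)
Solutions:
 h(y) = C1 + y^(((re(k) - 4)*re(k) + im(k)^2)/(re(k)^2 + im(k)^2))*(C2*sin(4*log(y)*Abs(im(k))/(re(k)^2 + im(k)^2)) + C3*cos(4*log(y)*im(k)/(re(k)^2 + im(k)^2)))


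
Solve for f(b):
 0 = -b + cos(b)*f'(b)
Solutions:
 f(b) = C1 + Integral(b/cos(b), b)


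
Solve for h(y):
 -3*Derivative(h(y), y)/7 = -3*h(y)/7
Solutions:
 h(y) = C1*exp(y)


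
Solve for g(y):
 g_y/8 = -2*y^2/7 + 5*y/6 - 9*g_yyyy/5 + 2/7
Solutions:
 g(y) = C1 + C4*exp(-15^(1/3)*y/6) - 16*y^3/21 + 10*y^2/3 + 16*y/7 + (C2*sin(3^(5/6)*5^(1/3)*y/12) + C3*cos(3^(5/6)*5^(1/3)*y/12))*exp(15^(1/3)*y/12)


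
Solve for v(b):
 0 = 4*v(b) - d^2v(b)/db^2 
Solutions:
 v(b) = C1*exp(-2*b) + C2*exp(2*b)


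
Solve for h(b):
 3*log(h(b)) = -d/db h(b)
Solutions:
 li(h(b)) = C1 - 3*b


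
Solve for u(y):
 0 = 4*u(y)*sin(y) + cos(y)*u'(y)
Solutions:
 u(y) = C1*cos(y)^4


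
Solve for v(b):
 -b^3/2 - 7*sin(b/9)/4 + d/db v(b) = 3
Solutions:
 v(b) = C1 + b^4/8 + 3*b - 63*cos(b/9)/4


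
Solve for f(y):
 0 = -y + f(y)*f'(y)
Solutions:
 f(y) = -sqrt(C1 + y^2)
 f(y) = sqrt(C1 + y^2)


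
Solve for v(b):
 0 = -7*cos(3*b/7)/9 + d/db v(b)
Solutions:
 v(b) = C1 + 49*sin(3*b/7)/27


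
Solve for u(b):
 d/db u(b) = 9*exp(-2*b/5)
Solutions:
 u(b) = C1 - 45*exp(-2*b/5)/2


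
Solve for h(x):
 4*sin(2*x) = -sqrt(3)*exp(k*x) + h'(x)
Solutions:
 h(x) = C1 - 2*cos(2*x) + sqrt(3)*exp(k*x)/k


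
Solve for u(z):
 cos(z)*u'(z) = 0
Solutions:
 u(z) = C1


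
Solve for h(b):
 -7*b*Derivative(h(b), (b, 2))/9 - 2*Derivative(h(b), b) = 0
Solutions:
 h(b) = C1 + C2/b^(11/7)


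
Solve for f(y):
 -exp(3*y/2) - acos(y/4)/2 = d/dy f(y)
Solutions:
 f(y) = C1 - y*acos(y/4)/2 + sqrt(16 - y^2)/2 - 2*exp(3*y/2)/3


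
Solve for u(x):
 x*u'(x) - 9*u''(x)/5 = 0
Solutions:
 u(x) = C1 + C2*erfi(sqrt(10)*x/6)


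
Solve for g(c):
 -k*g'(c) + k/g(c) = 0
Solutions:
 g(c) = -sqrt(C1 + 2*c)
 g(c) = sqrt(C1 + 2*c)


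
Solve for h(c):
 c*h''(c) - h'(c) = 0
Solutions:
 h(c) = C1 + C2*c^2


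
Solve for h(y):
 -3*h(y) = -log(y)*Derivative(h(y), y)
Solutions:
 h(y) = C1*exp(3*li(y))


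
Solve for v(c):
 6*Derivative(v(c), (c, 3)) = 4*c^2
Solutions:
 v(c) = C1 + C2*c + C3*c^2 + c^5/90


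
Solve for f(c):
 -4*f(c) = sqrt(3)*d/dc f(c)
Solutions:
 f(c) = C1*exp(-4*sqrt(3)*c/3)


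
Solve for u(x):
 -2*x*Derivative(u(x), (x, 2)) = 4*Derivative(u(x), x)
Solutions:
 u(x) = C1 + C2/x


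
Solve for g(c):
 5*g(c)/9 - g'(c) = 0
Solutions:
 g(c) = C1*exp(5*c/9)


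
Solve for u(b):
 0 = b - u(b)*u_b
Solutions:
 u(b) = -sqrt(C1 + b^2)
 u(b) = sqrt(C1 + b^2)


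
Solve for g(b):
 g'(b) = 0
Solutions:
 g(b) = C1


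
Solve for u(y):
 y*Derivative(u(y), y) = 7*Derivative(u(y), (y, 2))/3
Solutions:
 u(y) = C1 + C2*erfi(sqrt(42)*y/14)


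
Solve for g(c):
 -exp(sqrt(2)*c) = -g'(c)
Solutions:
 g(c) = C1 + sqrt(2)*exp(sqrt(2)*c)/2


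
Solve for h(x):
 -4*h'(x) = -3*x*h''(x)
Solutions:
 h(x) = C1 + C2*x^(7/3)


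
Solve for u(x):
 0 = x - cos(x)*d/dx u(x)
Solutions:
 u(x) = C1 + Integral(x/cos(x), x)


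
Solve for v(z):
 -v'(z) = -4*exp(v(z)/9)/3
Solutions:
 v(z) = 9*log(-1/(C1 + 4*z)) + 27*log(3)


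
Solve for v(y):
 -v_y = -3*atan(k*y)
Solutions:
 v(y) = C1 + 3*Piecewise((y*atan(k*y) - log(k^2*y^2 + 1)/(2*k), Ne(k, 0)), (0, True))


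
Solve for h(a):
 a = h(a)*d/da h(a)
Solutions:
 h(a) = -sqrt(C1 + a^2)
 h(a) = sqrt(C1 + a^2)


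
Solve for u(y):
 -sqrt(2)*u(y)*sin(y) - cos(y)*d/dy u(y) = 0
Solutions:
 u(y) = C1*cos(y)^(sqrt(2))


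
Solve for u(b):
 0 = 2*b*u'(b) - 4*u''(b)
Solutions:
 u(b) = C1 + C2*erfi(b/2)


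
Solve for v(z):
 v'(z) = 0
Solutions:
 v(z) = C1


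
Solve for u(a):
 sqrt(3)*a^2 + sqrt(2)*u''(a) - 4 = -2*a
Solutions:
 u(a) = C1 + C2*a - sqrt(6)*a^4/24 - sqrt(2)*a^3/6 + sqrt(2)*a^2


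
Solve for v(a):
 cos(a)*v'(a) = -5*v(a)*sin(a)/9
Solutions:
 v(a) = C1*cos(a)^(5/9)


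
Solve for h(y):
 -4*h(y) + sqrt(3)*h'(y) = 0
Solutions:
 h(y) = C1*exp(4*sqrt(3)*y/3)


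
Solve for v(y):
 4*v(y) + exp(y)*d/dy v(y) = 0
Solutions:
 v(y) = C1*exp(4*exp(-y))


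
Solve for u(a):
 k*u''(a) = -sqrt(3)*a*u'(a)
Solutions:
 u(a) = C1 + C2*sqrt(k)*erf(sqrt(2)*3^(1/4)*a*sqrt(1/k)/2)


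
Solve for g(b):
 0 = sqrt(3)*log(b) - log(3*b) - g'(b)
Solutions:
 g(b) = C1 - b*log(b) + sqrt(3)*b*log(b) - sqrt(3)*b - b*log(3) + b


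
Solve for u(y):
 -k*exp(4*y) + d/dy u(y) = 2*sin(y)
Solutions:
 u(y) = C1 + k*exp(4*y)/4 - 2*cos(y)


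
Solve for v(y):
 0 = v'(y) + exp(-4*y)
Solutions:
 v(y) = C1 + exp(-4*y)/4


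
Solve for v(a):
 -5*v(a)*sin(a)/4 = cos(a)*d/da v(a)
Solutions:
 v(a) = C1*cos(a)^(5/4)


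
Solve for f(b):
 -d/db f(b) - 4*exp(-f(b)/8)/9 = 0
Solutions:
 f(b) = 8*log(C1 - b/18)


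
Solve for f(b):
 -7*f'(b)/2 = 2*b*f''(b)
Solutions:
 f(b) = C1 + C2/b^(3/4)


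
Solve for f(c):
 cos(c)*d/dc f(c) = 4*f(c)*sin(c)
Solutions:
 f(c) = C1/cos(c)^4


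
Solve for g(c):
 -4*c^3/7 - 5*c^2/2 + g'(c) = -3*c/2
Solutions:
 g(c) = C1 + c^4/7 + 5*c^3/6 - 3*c^2/4


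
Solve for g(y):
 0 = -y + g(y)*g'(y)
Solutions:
 g(y) = -sqrt(C1 + y^2)
 g(y) = sqrt(C1 + y^2)


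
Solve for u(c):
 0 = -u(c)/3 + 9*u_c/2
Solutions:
 u(c) = C1*exp(2*c/27)


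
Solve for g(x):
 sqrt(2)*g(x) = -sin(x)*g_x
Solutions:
 g(x) = C1*(cos(x) + 1)^(sqrt(2)/2)/(cos(x) - 1)^(sqrt(2)/2)


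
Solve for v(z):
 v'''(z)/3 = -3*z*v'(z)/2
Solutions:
 v(z) = C1 + Integral(C2*airyai(-6^(2/3)*z/2) + C3*airybi(-6^(2/3)*z/2), z)


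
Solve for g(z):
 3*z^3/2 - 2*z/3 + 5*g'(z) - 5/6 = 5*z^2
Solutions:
 g(z) = C1 - 3*z^4/40 + z^3/3 + z^2/15 + z/6


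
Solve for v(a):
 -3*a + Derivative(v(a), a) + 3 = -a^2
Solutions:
 v(a) = C1 - a^3/3 + 3*a^2/2 - 3*a


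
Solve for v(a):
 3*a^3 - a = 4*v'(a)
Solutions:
 v(a) = C1 + 3*a^4/16 - a^2/8


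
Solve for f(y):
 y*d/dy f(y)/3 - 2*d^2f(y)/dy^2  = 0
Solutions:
 f(y) = C1 + C2*erfi(sqrt(3)*y/6)


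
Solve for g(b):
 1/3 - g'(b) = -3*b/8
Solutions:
 g(b) = C1 + 3*b^2/16 + b/3


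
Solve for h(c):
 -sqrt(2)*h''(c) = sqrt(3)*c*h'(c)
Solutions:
 h(c) = C1 + C2*erf(6^(1/4)*c/2)


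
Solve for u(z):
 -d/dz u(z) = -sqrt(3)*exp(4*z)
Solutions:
 u(z) = C1 + sqrt(3)*exp(4*z)/4


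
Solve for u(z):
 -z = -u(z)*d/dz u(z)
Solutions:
 u(z) = -sqrt(C1 + z^2)
 u(z) = sqrt(C1 + z^2)


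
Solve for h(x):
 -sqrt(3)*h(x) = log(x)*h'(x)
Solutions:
 h(x) = C1*exp(-sqrt(3)*li(x))


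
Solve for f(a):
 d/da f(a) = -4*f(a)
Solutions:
 f(a) = C1*exp(-4*a)


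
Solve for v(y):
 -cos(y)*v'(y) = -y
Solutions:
 v(y) = C1 + Integral(y/cos(y), y)


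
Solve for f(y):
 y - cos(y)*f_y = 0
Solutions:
 f(y) = C1 + Integral(y/cos(y), y)


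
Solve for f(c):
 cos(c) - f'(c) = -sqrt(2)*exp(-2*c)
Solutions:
 f(c) = C1 + sin(c) - sqrt(2)*exp(-2*c)/2


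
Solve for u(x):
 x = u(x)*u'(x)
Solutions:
 u(x) = -sqrt(C1 + x^2)
 u(x) = sqrt(C1 + x^2)


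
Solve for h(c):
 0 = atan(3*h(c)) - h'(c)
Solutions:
 Integral(1/atan(3*_y), (_y, h(c))) = C1 + c


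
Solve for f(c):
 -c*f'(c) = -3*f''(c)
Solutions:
 f(c) = C1 + C2*erfi(sqrt(6)*c/6)


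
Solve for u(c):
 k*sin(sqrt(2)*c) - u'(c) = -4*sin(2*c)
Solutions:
 u(c) = C1 - sqrt(2)*k*cos(sqrt(2)*c)/2 - 2*cos(2*c)


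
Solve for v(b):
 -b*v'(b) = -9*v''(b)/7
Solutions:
 v(b) = C1 + C2*erfi(sqrt(14)*b/6)


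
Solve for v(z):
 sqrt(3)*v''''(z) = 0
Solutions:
 v(z) = C1 + C2*z + C3*z^2 + C4*z^3


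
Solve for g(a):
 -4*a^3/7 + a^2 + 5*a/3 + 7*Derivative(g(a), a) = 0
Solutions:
 g(a) = C1 + a^4/49 - a^3/21 - 5*a^2/42


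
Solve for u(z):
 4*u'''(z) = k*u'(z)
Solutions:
 u(z) = C1 + C2*exp(-sqrt(k)*z/2) + C3*exp(sqrt(k)*z/2)


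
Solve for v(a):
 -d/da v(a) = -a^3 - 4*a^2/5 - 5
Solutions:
 v(a) = C1 + a^4/4 + 4*a^3/15 + 5*a


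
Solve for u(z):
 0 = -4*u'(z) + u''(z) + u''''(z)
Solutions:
 u(z) = C1 + C2*exp(z*(-3*(2 + sqrt(327)/9)^(1/3) + (2 + sqrt(327)/9)^(-1/3))/6)*sin(sqrt(3)*z*((2 + sqrt(327)/9)^(-1/3) + 3*(2 + sqrt(327)/9)^(1/3))/6) + C3*exp(z*(-3*(2 + sqrt(327)/9)^(1/3) + (2 + sqrt(327)/9)^(-1/3))/6)*cos(sqrt(3)*z*((2 + sqrt(327)/9)^(-1/3) + 3*(2 + sqrt(327)/9)^(1/3))/6) + C4*exp(z*(-1/(3*(2 + sqrt(327)/9)^(1/3)) + (2 + sqrt(327)/9)^(1/3)))


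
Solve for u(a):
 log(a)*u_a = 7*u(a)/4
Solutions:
 u(a) = C1*exp(7*li(a)/4)


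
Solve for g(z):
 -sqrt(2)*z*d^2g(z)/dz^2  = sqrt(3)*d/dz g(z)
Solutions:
 g(z) = C1 + C2*z^(1 - sqrt(6)/2)


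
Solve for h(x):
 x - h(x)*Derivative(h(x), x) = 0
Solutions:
 h(x) = -sqrt(C1 + x^2)
 h(x) = sqrt(C1 + x^2)


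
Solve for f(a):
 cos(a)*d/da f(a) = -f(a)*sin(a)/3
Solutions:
 f(a) = C1*cos(a)^(1/3)


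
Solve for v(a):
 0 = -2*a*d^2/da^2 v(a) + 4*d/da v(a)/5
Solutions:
 v(a) = C1 + C2*a^(7/5)


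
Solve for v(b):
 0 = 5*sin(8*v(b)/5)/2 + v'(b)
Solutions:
 5*b/2 + 5*log(cos(8*v(b)/5) - 1)/16 - 5*log(cos(8*v(b)/5) + 1)/16 = C1


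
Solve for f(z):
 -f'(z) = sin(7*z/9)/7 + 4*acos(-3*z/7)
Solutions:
 f(z) = C1 - 4*z*acos(-3*z/7) - 4*sqrt(49 - 9*z^2)/3 + 9*cos(7*z/9)/49


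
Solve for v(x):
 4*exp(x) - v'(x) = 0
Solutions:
 v(x) = C1 + 4*exp(x)


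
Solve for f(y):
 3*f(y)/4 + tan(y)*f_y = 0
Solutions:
 f(y) = C1/sin(y)^(3/4)


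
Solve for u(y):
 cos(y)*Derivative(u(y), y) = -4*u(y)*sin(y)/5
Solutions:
 u(y) = C1*cos(y)^(4/5)


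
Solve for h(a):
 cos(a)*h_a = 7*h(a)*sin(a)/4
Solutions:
 h(a) = C1/cos(a)^(7/4)


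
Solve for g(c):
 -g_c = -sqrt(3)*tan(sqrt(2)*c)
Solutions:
 g(c) = C1 - sqrt(6)*log(cos(sqrt(2)*c))/2


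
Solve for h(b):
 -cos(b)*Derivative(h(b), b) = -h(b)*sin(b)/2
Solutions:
 h(b) = C1/sqrt(cos(b))


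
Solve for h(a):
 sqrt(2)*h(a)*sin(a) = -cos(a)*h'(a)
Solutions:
 h(a) = C1*cos(a)^(sqrt(2))


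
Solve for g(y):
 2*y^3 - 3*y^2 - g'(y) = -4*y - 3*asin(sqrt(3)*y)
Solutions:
 g(y) = C1 + y^4/2 - y^3 + 2*y^2 + 3*y*asin(sqrt(3)*y) + sqrt(3)*sqrt(1 - 3*y^2)


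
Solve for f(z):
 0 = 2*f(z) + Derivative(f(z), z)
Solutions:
 f(z) = C1*exp(-2*z)


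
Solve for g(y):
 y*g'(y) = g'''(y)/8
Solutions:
 g(y) = C1 + Integral(C2*airyai(2*y) + C3*airybi(2*y), y)


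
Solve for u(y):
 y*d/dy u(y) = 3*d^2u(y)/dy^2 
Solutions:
 u(y) = C1 + C2*erfi(sqrt(6)*y/6)


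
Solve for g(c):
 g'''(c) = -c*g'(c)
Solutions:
 g(c) = C1 + Integral(C2*airyai(-c) + C3*airybi(-c), c)


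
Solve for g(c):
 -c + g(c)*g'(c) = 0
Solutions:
 g(c) = -sqrt(C1 + c^2)
 g(c) = sqrt(C1 + c^2)


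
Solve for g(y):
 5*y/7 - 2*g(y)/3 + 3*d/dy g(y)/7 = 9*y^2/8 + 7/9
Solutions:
 g(y) = C1*exp(14*y/9) - 27*y^2/16 - 123*y/112 - 8809/4704


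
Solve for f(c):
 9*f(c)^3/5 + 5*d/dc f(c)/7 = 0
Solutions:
 f(c) = -5*sqrt(2)*sqrt(-1/(C1 - 63*c))/2
 f(c) = 5*sqrt(2)*sqrt(-1/(C1 - 63*c))/2


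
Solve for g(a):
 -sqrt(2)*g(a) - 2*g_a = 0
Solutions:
 g(a) = C1*exp(-sqrt(2)*a/2)


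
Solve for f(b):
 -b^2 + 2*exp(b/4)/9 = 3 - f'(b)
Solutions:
 f(b) = C1 + b^3/3 + 3*b - 8*exp(b/4)/9


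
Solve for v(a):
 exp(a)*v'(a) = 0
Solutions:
 v(a) = C1


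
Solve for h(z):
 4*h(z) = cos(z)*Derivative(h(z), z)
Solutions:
 h(z) = C1*(sin(z)^2 + 2*sin(z) + 1)/(sin(z)^2 - 2*sin(z) + 1)


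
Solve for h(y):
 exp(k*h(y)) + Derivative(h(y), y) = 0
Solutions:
 h(y) = Piecewise((log(1/(C1*k + k*y))/k, Ne(k, 0)), (nan, True))
 h(y) = Piecewise((C1 - y, Eq(k, 0)), (nan, True))


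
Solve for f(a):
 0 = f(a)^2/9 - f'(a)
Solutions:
 f(a) = -9/(C1 + a)


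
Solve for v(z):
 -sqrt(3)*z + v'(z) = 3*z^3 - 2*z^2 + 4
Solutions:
 v(z) = C1 + 3*z^4/4 - 2*z^3/3 + sqrt(3)*z^2/2 + 4*z


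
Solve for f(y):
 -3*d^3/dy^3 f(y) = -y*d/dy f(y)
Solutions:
 f(y) = C1 + Integral(C2*airyai(3^(2/3)*y/3) + C3*airybi(3^(2/3)*y/3), y)


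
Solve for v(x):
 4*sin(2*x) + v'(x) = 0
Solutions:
 v(x) = C1 + 2*cos(2*x)


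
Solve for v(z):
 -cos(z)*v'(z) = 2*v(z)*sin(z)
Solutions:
 v(z) = C1*cos(z)^2


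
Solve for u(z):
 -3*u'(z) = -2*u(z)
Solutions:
 u(z) = C1*exp(2*z/3)


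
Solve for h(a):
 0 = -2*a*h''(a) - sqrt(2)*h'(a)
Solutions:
 h(a) = C1 + C2*a^(1 - sqrt(2)/2)


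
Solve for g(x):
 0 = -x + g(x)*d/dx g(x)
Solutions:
 g(x) = -sqrt(C1 + x^2)
 g(x) = sqrt(C1 + x^2)


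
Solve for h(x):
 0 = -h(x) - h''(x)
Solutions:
 h(x) = C1*sin(x) + C2*cos(x)


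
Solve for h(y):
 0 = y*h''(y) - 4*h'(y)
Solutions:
 h(y) = C1 + C2*y^5


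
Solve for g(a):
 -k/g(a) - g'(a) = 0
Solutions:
 g(a) = -sqrt(C1 - 2*a*k)
 g(a) = sqrt(C1 - 2*a*k)


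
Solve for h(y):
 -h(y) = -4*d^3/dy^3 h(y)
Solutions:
 h(y) = C3*exp(2^(1/3)*y/2) + (C1*sin(2^(1/3)*sqrt(3)*y/4) + C2*cos(2^(1/3)*sqrt(3)*y/4))*exp(-2^(1/3)*y/4)


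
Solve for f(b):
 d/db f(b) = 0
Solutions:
 f(b) = C1


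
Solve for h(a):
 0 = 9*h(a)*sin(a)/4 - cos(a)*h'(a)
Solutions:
 h(a) = C1/cos(a)^(9/4)


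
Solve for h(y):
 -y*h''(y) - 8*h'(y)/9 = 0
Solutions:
 h(y) = C1 + C2*y^(1/9)


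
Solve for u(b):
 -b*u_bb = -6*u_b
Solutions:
 u(b) = C1 + C2*b^7


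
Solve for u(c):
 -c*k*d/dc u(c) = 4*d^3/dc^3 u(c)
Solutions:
 u(c) = C1 + Integral(C2*airyai(2^(1/3)*c*(-k)^(1/3)/2) + C3*airybi(2^(1/3)*c*(-k)^(1/3)/2), c)


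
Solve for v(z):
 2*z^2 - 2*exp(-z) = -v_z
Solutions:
 v(z) = C1 - 2*z^3/3 - 2*exp(-z)


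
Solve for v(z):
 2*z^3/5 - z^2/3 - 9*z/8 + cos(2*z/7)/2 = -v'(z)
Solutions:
 v(z) = C1 - z^4/10 + z^3/9 + 9*z^2/16 - 7*sin(2*z/7)/4


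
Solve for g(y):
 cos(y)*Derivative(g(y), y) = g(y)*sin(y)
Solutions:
 g(y) = C1/cos(y)


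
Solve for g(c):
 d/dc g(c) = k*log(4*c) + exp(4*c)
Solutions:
 g(c) = C1 + c*k*log(c) + c*k*(-1 + 2*log(2)) + exp(4*c)/4


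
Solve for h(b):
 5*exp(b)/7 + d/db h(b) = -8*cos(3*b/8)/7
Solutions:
 h(b) = C1 - 5*exp(b)/7 - 64*sin(3*b/8)/21


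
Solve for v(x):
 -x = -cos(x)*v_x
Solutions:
 v(x) = C1 + Integral(x/cos(x), x)


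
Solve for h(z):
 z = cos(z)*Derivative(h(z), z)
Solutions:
 h(z) = C1 + Integral(z/cos(z), z)


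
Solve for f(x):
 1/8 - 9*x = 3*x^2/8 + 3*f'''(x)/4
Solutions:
 f(x) = C1 + C2*x + C3*x^2 - x^5/120 - x^4/2 + x^3/36


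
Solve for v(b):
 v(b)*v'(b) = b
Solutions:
 v(b) = -sqrt(C1 + b^2)
 v(b) = sqrt(C1 + b^2)


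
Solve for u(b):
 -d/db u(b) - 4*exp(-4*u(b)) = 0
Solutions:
 u(b) = log(-I*(C1 - 16*b)^(1/4))
 u(b) = log(I*(C1 - 16*b)^(1/4))
 u(b) = log(-(C1 - 16*b)^(1/4))
 u(b) = log(C1 - 16*b)/4


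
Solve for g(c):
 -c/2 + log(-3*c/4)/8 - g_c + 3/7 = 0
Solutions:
 g(c) = C1 - c^2/4 + c*log(-c)/8 + c*(-14*log(2) + 7*log(3) + 17)/56


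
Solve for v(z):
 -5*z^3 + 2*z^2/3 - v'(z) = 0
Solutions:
 v(z) = C1 - 5*z^4/4 + 2*z^3/9


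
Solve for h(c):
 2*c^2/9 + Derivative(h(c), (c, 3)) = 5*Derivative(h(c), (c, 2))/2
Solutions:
 h(c) = C1 + C2*c + C3*exp(5*c/2) + c^4/135 + 8*c^3/675 + 16*c^2/1125


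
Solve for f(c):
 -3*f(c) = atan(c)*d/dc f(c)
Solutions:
 f(c) = C1*exp(-3*Integral(1/atan(c), c))


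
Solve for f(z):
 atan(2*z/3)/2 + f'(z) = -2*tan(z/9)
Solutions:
 f(z) = C1 - z*atan(2*z/3)/2 + 3*log(4*z^2 + 9)/8 + 18*log(cos(z/9))


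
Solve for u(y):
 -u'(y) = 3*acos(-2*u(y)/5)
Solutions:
 Integral(1/acos(-2*_y/5), (_y, u(y))) = C1 - 3*y


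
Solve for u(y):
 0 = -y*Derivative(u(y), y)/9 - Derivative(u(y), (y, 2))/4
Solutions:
 u(y) = C1 + C2*erf(sqrt(2)*y/3)


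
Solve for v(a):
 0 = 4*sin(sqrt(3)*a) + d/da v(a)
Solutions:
 v(a) = C1 + 4*sqrt(3)*cos(sqrt(3)*a)/3


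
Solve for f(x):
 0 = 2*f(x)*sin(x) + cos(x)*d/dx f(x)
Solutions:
 f(x) = C1*cos(x)^2


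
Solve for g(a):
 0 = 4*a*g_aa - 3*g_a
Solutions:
 g(a) = C1 + C2*a^(7/4)


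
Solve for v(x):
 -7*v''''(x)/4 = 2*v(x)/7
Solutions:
 v(x) = (C1*sin(2^(1/4)*sqrt(7)*x/7) + C2*cos(2^(1/4)*sqrt(7)*x/7))*exp(-2^(1/4)*sqrt(7)*x/7) + (C3*sin(2^(1/4)*sqrt(7)*x/7) + C4*cos(2^(1/4)*sqrt(7)*x/7))*exp(2^(1/4)*sqrt(7)*x/7)


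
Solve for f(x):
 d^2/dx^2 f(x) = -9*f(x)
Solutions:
 f(x) = C1*sin(3*x) + C2*cos(3*x)


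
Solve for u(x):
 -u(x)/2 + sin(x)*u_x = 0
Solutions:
 u(x) = C1*(cos(x) - 1)^(1/4)/(cos(x) + 1)^(1/4)


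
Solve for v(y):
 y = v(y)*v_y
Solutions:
 v(y) = -sqrt(C1 + y^2)
 v(y) = sqrt(C1 + y^2)


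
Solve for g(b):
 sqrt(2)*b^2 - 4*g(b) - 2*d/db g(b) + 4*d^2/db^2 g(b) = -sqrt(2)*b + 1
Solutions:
 g(b) = C1*exp(b*(1 - sqrt(17))/4) + C2*exp(b*(1 + sqrt(17))/4) + sqrt(2)*b^2/4 - 1/4 + sqrt(2)/2


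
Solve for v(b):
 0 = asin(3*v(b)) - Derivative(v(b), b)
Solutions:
 Integral(1/asin(3*_y), (_y, v(b))) = C1 + b


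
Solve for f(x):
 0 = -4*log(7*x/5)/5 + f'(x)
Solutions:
 f(x) = C1 + 4*x*log(x)/5 - 4*x*log(5)/5 - 4*x/5 + 4*x*log(7)/5


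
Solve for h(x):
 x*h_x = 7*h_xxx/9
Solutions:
 h(x) = C1 + Integral(C2*airyai(21^(2/3)*x/7) + C3*airybi(21^(2/3)*x/7), x)


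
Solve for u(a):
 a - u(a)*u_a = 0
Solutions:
 u(a) = -sqrt(C1 + a^2)
 u(a) = sqrt(C1 + a^2)


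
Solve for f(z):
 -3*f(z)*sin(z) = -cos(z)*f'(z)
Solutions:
 f(z) = C1/cos(z)^3


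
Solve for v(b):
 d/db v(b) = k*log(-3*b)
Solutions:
 v(b) = C1 + b*k*log(-b) + b*k*(-1 + log(3))


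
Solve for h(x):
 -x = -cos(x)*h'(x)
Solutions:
 h(x) = C1 + Integral(x/cos(x), x)


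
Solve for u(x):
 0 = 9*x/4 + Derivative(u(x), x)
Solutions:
 u(x) = C1 - 9*x^2/8


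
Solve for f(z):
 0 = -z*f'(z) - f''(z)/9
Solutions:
 f(z) = C1 + C2*erf(3*sqrt(2)*z/2)


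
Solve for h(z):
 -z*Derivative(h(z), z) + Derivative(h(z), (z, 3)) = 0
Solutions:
 h(z) = C1 + Integral(C2*airyai(z) + C3*airybi(z), z)


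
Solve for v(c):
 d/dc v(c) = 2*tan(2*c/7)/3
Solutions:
 v(c) = C1 - 7*log(cos(2*c/7))/3


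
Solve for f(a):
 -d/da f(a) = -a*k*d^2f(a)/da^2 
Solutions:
 f(a) = C1 + a^(((re(k) + 1)*re(k) + im(k)^2)/(re(k)^2 + im(k)^2))*(C2*sin(log(a)*Abs(im(k))/(re(k)^2 + im(k)^2)) + C3*cos(log(a)*im(k)/(re(k)^2 + im(k)^2)))


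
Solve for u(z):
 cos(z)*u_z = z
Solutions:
 u(z) = C1 + Integral(z/cos(z), z)


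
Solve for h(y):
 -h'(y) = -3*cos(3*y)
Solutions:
 h(y) = C1 + sin(3*y)


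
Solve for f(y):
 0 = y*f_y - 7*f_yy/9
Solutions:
 f(y) = C1 + C2*erfi(3*sqrt(14)*y/14)


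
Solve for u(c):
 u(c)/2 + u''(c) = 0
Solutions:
 u(c) = C1*sin(sqrt(2)*c/2) + C2*cos(sqrt(2)*c/2)


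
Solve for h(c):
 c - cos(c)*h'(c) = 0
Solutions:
 h(c) = C1 + Integral(c/cos(c), c)


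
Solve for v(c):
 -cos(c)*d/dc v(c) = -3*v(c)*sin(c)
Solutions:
 v(c) = C1/cos(c)^3


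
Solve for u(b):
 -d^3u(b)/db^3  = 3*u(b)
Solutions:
 u(b) = C3*exp(-3^(1/3)*b) + (C1*sin(3^(5/6)*b/2) + C2*cos(3^(5/6)*b/2))*exp(3^(1/3)*b/2)


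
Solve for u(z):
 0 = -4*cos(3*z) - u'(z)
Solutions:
 u(z) = C1 - 4*sin(3*z)/3


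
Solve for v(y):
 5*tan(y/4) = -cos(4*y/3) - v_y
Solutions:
 v(y) = C1 + 20*log(cos(y/4)) - 3*sin(4*y/3)/4


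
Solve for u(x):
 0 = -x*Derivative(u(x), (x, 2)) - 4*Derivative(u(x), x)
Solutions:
 u(x) = C1 + C2/x^3


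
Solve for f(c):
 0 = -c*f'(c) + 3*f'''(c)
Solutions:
 f(c) = C1 + Integral(C2*airyai(3^(2/3)*c/3) + C3*airybi(3^(2/3)*c/3), c)


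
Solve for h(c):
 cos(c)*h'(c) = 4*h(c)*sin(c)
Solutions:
 h(c) = C1/cos(c)^4


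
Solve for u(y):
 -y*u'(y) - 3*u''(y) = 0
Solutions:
 u(y) = C1 + C2*erf(sqrt(6)*y/6)


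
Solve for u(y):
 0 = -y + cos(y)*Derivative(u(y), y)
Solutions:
 u(y) = C1 + Integral(y/cos(y), y)


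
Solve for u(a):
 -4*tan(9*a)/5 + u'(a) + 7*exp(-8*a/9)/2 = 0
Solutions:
 u(a) = C1 + 2*log(tan(9*a)^2 + 1)/45 + 63*exp(-8*a/9)/16


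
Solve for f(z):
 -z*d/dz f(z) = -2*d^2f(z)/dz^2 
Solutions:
 f(z) = C1 + C2*erfi(z/2)


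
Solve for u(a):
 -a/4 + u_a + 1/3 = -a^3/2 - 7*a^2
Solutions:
 u(a) = C1 - a^4/8 - 7*a^3/3 + a^2/8 - a/3


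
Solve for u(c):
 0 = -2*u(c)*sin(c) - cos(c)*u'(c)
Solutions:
 u(c) = C1*cos(c)^2


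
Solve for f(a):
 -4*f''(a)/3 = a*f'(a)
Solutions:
 f(a) = C1 + C2*erf(sqrt(6)*a/4)


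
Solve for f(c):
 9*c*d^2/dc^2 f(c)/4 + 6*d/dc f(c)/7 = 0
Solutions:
 f(c) = C1 + C2*c^(13/21)


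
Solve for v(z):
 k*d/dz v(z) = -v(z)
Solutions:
 v(z) = C1*exp(-z/k)


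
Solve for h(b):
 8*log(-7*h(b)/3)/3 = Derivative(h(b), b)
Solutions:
 -3*Integral(1/(log(-_y) - log(3) + log(7)), (_y, h(b)))/8 = C1 - b


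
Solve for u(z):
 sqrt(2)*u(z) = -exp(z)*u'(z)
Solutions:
 u(z) = C1*exp(sqrt(2)*exp(-z))


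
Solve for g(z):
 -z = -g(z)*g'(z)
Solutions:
 g(z) = -sqrt(C1 + z^2)
 g(z) = sqrt(C1 + z^2)


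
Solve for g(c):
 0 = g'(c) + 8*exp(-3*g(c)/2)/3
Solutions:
 g(c) = 2*log(C1 - 4*c)/3
 g(c) = 2*log((-1 - sqrt(3)*I)*(C1 - 4*c)^(1/3)/2)
 g(c) = 2*log((-1 + sqrt(3)*I)*(C1 - 4*c)^(1/3)/2)


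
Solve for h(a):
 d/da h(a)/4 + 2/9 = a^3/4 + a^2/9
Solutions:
 h(a) = C1 + a^4/4 + 4*a^3/27 - 8*a/9


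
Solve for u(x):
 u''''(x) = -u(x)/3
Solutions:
 u(x) = (C1*sin(sqrt(2)*3^(3/4)*x/6) + C2*cos(sqrt(2)*3^(3/4)*x/6))*exp(-sqrt(2)*3^(3/4)*x/6) + (C3*sin(sqrt(2)*3^(3/4)*x/6) + C4*cos(sqrt(2)*3^(3/4)*x/6))*exp(sqrt(2)*3^(3/4)*x/6)


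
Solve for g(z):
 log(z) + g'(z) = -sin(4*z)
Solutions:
 g(z) = C1 - z*log(z) + z + cos(4*z)/4


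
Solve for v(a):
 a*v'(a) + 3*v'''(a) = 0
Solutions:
 v(a) = C1 + Integral(C2*airyai(-3^(2/3)*a/3) + C3*airybi(-3^(2/3)*a/3), a)


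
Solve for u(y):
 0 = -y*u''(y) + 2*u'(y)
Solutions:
 u(y) = C1 + C2*y^3


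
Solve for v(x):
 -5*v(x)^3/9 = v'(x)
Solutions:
 v(x) = -3*sqrt(2)*sqrt(-1/(C1 - 5*x))/2
 v(x) = 3*sqrt(2)*sqrt(-1/(C1 - 5*x))/2


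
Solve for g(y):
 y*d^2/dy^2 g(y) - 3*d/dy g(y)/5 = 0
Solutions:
 g(y) = C1 + C2*y^(8/5)


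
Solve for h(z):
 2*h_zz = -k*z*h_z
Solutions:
 h(z) = Piecewise((-sqrt(pi)*C1*erf(sqrt(k)*z/2)/sqrt(k) - C2, (k > 0) | (k < 0)), (-C1*z - C2, True))


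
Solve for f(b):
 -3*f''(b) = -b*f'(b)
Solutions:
 f(b) = C1 + C2*erfi(sqrt(6)*b/6)


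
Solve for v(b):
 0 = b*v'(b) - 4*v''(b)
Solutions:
 v(b) = C1 + C2*erfi(sqrt(2)*b/4)


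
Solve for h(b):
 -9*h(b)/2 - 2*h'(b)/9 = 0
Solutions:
 h(b) = C1*exp(-81*b/4)


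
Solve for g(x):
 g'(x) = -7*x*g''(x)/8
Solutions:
 g(x) = C1 + C2/x^(1/7)


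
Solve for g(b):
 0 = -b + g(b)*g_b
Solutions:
 g(b) = -sqrt(C1 + b^2)
 g(b) = sqrt(C1 + b^2)


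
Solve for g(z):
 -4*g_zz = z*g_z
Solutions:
 g(z) = C1 + C2*erf(sqrt(2)*z/4)


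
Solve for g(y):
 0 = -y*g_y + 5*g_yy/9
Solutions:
 g(y) = C1 + C2*erfi(3*sqrt(10)*y/10)


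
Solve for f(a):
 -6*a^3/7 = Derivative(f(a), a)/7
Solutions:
 f(a) = C1 - 3*a^4/2


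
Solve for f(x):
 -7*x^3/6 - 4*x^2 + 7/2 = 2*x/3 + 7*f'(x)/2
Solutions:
 f(x) = C1 - x^4/12 - 8*x^3/21 - 2*x^2/21 + x


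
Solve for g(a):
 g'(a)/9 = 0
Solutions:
 g(a) = C1


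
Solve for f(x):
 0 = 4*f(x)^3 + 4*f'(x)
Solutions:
 f(x) = -sqrt(2)*sqrt(-1/(C1 - x))/2
 f(x) = sqrt(2)*sqrt(-1/(C1 - x))/2


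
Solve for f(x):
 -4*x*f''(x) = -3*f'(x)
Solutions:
 f(x) = C1 + C2*x^(7/4)


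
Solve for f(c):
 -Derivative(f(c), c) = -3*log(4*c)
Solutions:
 f(c) = C1 + 3*c*log(c) - 3*c + c*log(64)


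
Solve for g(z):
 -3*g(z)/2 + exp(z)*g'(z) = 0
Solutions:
 g(z) = C1*exp(-3*exp(-z)/2)


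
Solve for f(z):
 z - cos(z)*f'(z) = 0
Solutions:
 f(z) = C1 + Integral(z/cos(z), z)


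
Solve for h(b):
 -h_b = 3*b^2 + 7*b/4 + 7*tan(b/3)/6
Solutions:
 h(b) = C1 - b^3 - 7*b^2/8 + 7*log(cos(b/3))/2


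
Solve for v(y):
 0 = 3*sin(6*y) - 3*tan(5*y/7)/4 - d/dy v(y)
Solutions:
 v(y) = C1 + 21*log(cos(5*y/7))/20 - cos(6*y)/2


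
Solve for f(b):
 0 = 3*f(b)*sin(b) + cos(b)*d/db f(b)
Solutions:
 f(b) = C1*cos(b)^3


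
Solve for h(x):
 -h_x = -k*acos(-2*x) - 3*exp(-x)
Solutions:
 h(x) = C1 + k*x*acos(-2*x) + k*sqrt(1 - 4*x^2)/2 - 3*exp(-x)


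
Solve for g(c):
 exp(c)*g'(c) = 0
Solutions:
 g(c) = C1


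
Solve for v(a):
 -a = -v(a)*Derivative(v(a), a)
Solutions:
 v(a) = -sqrt(C1 + a^2)
 v(a) = sqrt(C1 + a^2)


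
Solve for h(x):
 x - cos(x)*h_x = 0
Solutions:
 h(x) = C1 + Integral(x/cos(x), x)


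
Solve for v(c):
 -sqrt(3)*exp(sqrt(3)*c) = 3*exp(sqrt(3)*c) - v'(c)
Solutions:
 v(c) = C1 + exp(sqrt(3)*c) + sqrt(3)*exp(sqrt(3)*c)


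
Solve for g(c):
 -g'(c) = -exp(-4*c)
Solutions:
 g(c) = C1 - exp(-4*c)/4


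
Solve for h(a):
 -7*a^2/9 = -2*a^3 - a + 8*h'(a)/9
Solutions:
 h(a) = C1 + 9*a^4/16 - 7*a^3/24 + 9*a^2/16


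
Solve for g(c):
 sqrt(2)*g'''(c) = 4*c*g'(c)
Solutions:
 g(c) = C1 + Integral(C2*airyai(sqrt(2)*c) + C3*airybi(sqrt(2)*c), c)


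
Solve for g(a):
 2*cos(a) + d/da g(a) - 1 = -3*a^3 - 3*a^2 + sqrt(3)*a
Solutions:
 g(a) = C1 - 3*a^4/4 - a^3 + sqrt(3)*a^2/2 + a - 2*sin(a)


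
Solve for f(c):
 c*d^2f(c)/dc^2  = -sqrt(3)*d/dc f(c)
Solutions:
 f(c) = C1 + C2*c^(1 - sqrt(3))


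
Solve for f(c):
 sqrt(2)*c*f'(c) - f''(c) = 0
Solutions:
 f(c) = C1 + C2*erfi(2^(3/4)*c/2)


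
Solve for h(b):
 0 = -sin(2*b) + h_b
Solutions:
 h(b) = C1 - cos(2*b)/2


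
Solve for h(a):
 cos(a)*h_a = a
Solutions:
 h(a) = C1 + Integral(a/cos(a), a)


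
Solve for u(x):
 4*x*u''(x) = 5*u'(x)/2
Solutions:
 u(x) = C1 + C2*x^(13/8)


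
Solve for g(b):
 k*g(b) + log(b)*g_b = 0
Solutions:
 g(b) = C1*exp(-k*li(b))


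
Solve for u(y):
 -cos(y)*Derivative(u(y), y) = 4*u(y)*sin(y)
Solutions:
 u(y) = C1*cos(y)^4


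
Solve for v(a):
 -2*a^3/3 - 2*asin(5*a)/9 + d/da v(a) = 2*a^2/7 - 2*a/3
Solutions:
 v(a) = C1 + a^4/6 + 2*a^3/21 - a^2/3 + 2*a*asin(5*a)/9 + 2*sqrt(1 - 25*a^2)/45


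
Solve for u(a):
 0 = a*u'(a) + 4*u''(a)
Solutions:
 u(a) = C1 + C2*erf(sqrt(2)*a/4)


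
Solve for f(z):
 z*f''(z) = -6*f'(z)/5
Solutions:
 f(z) = C1 + C2/z^(1/5)


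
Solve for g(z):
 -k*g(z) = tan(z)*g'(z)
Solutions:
 g(z) = C1*exp(-k*log(sin(z)))


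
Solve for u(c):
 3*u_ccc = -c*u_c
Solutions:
 u(c) = C1 + Integral(C2*airyai(-3^(2/3)*c/3) + C3*airybi(-3^(2/3)*c/3), c)


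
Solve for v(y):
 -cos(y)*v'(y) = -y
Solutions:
 v(y) = C1 + Integral(y/cos(y), y)


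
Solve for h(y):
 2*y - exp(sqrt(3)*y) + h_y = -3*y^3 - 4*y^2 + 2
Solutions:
 h(y) = C1 - 3*y^4/4 - 4*y^3/3 - y^2 + 2*y + sqrt(3)*exp(sqrt(3)*y)/3


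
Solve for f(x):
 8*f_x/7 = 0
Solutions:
 f(x) = C1


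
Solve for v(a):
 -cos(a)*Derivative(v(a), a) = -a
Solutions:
 v(a) = C1 + Integral(a/cos(a), a)


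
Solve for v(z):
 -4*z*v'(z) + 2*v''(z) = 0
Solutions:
 v(z) = C1 + C2*erfi(z)


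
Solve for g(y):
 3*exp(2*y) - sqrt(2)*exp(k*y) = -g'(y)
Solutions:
 g(y) = C1 - 3*exp(2*y)/2 + sqrt(2)*exp(k*y)/k


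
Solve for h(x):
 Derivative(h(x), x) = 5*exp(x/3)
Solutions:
 h(x) = C1 + 15*exp(x/3)


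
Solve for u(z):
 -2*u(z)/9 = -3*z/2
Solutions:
 u(z) = 27*z/4


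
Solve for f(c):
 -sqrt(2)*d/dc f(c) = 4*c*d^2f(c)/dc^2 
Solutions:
 f(c) = C1 + C2*c^(1 - sqrt(2)/4)


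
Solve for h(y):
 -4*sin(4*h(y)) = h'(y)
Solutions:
 h(y) = -acos((-C1 - exp(32*y))/(C1 - exp(32*y)))/4 + pi/2
 h(y) = acos((-C1 - exp(32*y))/(C1 - exp(32*y)))/4


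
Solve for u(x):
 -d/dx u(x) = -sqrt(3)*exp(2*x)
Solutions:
 u(x) = C1 + sqrt(3)*exp(2*x)/2


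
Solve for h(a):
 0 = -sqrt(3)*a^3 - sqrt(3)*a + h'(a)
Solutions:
 h(a) = C1 + sqrt(3)*a^4/4 + sqrt(3)*a^2/2


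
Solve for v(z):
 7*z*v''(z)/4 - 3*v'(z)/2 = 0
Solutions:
 v(z) = C1 + C2*z^(13/7)


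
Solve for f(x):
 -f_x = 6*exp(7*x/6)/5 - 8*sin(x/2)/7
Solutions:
 f(x) = C1 - 36*exp(7*x/6)/35 - 16*cos(x/2)/7


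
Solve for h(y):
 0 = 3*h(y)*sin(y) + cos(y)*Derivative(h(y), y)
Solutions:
 h(y) = C1*cos(y)^3


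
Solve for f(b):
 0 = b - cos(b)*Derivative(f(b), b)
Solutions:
 f(b) = C1 + Integral(b/cos(b), b)


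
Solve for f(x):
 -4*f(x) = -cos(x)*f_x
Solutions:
 f(x) = C1*(sin(x)^2 + 2*sin(x) + 1)/(sin(x)^2 - 2*sin(x) + 1)


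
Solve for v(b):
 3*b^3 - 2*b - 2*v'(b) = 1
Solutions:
 v(b) = C1 + 3*b^4/8 - b^2/2 - b/2


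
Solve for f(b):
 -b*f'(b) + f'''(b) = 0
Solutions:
 f(b) = C1 + Integral(C2*airyai(b) + C3*airybi(b), b)


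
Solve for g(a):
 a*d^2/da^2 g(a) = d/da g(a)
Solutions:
 g(a) = C1 + C2*a^2


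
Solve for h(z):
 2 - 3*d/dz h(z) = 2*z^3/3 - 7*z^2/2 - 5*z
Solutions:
 h(z) = C1 - z^4/18 + 7*z^3/18 + 5*z^2/6 + 2*z/3


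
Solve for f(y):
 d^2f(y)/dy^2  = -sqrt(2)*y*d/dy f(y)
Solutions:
 f(y) = C1 + C2*erf(2^(3/4)*y/2)


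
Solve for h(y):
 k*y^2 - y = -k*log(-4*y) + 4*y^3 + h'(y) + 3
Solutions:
 h(y) = C1 + k*y^3/3 + k*y*log(-y) - y^4 - y^2/2 + y*(-k + 2*k*log(2) - 3)


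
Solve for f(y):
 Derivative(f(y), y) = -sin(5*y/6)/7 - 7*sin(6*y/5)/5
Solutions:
 f(y) = C1 + 6*cos(5*y/6)/35 + 7*cos(6*y/5)/6


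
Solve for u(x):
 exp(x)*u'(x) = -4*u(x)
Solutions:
 u(x) = C1*exp(4*exp(-x))


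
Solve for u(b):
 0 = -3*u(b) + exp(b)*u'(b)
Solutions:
 u(b) = C1*exp(-3*exp(-b))


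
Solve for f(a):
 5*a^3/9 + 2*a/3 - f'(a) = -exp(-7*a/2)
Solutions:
 f(a) = C1 + 5*a^4/36 + a^2/3 - 2*exp(-7*a/2)/7


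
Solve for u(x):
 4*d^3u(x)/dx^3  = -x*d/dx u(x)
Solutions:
 u(x) = C1 + Integral(C2*airyai(-2^(1/3)*x/2) + C3*airybi(-2^(1/3)*x/2), x)


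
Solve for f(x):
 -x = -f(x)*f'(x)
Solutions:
 f(x) = -sqrt(C1 + x^2)
 f(x) = sqrt(C1 + x^2)


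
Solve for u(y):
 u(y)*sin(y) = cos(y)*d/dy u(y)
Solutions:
 u(y) = C1/cos(y)


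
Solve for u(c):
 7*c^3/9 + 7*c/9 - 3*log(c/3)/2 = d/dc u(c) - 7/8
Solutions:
 u(c) = C1 + 7*c^4/36 + 7*c^2/18 - 3*c*log(c)/2 + 3*c*log(3)/2 + 19*c/8


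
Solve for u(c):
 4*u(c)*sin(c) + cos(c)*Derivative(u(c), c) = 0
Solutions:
 u(c) = C1*cos(c)^4
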